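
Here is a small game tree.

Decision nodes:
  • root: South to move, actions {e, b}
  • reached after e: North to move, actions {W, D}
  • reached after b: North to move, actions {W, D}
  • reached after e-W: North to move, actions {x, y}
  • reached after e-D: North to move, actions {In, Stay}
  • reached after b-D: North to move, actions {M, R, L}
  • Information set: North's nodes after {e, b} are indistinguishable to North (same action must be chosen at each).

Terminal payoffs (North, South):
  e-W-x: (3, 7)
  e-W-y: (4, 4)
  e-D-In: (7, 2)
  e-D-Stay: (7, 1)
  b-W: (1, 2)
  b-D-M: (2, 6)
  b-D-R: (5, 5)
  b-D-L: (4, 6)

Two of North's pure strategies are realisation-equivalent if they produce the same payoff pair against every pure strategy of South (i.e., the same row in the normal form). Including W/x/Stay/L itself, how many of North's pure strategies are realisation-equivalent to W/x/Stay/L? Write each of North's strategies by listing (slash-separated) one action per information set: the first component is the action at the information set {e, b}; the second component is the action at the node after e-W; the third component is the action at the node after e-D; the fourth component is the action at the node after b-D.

Row for W/x/Stay/L (columns e, b): (3,7) (1,2).
Under W/x/Stay/L, North's choice at the node after e-D and at the node after b-D can never be reached regardless of what South does, so varying those choices leaves every outcome unchanged.
Holding the reachable choices fixed and varying the unreachable ones freely already gives 2 × 3 = 6 equivalent strategies.
No other strategy reproduces this row, so those 6 are the full class: W/x/In/M, W/x/In/R, W/x/In/L, W/x/Stay/M, W/x/Stay/R, W/x/Stay/L.

6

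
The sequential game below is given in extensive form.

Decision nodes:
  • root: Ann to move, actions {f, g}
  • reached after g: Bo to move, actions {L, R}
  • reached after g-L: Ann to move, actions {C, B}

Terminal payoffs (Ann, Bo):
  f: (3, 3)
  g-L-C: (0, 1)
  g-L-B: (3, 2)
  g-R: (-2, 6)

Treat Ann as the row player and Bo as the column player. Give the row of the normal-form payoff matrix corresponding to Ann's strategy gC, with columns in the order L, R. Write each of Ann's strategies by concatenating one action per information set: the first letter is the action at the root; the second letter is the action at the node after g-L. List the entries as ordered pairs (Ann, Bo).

vs L: Ann plays g → Bo plays L at [g] → Ann plays C at [g-L] → (0, 1)
vs R: Ann plays g → Bo plays R at [g] → (-2, 6)

(0,1) (-2,6)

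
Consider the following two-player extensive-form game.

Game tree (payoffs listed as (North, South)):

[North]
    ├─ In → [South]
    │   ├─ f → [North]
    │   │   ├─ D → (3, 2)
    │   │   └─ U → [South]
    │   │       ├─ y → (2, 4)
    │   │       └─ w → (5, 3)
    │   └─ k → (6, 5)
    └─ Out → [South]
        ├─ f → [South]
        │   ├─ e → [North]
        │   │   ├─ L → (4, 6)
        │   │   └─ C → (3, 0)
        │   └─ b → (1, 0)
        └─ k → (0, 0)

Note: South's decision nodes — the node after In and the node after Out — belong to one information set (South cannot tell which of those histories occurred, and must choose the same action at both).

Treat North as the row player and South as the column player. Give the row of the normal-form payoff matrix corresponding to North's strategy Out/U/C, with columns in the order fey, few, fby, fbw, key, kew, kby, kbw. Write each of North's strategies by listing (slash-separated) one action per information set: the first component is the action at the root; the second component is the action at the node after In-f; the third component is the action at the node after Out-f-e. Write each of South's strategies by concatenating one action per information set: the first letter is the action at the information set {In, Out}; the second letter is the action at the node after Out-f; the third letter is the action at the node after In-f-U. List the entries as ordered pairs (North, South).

vs fey: North plays Out → South plays f at [Out] → South plays e at [Out-f] → North plays C at [Out-f-e] → (3, 0)
vs few: North plays Out → South plays f at [Out] → South plays e at [Out-f] → North plays C at [Out-f-e] → (3, 0)
vs fby: North plays Out → South plays f at [Out] → South plays b at [Out-f] → (1, 0)
vs fbw: North plays Out → South plays f at [Out] → South plays b at [Out-f] → (1, 0)
vs key: North plays Out → South plays k at [Out] → (0, 0)
vs kew: North plays Out → South plays k at [Out] → (0, 0)
vs kby: North plays Out → South plays k at [Out] → (0, 0)
vs kbw: North plays Out → South plays k at [Out] → (0, 0)

(3,0) (3,0) (1,0) (1,0) (0,0) (0,0) (0,0) (0,0)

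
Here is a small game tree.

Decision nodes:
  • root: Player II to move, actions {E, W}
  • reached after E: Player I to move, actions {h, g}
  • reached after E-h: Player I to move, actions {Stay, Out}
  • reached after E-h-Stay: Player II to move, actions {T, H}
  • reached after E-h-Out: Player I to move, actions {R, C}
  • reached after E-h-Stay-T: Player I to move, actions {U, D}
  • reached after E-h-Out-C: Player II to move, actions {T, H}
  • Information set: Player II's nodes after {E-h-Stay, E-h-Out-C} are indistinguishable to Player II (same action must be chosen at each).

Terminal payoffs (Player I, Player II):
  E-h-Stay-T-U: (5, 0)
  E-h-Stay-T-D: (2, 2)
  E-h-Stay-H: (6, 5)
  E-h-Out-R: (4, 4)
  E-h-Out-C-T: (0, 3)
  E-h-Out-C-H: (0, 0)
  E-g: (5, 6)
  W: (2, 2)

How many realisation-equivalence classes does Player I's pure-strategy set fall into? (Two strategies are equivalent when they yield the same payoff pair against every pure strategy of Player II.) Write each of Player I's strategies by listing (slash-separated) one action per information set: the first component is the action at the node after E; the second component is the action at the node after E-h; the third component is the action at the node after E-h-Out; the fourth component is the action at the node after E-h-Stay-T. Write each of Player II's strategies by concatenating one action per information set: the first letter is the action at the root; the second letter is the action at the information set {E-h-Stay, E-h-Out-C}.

Player I has 16 pure strategies: h/Stay/R/U, h/Stay/R/D, h/Stay/C/U, h/Stay/C/D, h/Out/R/U, h/Out/R/D, h/Out/C/U, h/Out/C/D, g/Stay/R/U, g/Stay/R/D, g/Stay/C/U, g/Stay/C/D, g/Out/R/U, g/Out/R/D, g/Out/C/U, g/Out/C/D. Columns: ET, EH, WT, WH.
{h/Stay/R/U, h/Stay/C/U} → row (5,0) (6,5) (2,2) (2,2)
{h/Stay/R/D, h/Stay/C/D} → row (2,2) (6,5) (2,2) (2,2)
{h/Out/R/U, h/Out/R/D} → row (4,4) (4,4) (2,2) (2,2)
{h/Out/C/U, h/Out/C/D} → row (0,3) (0,0) (2,2) (2,2)
{g/Stay/R/U, g/Stay/R/D, g/Stay/C/U, g/Stay/C/D, g/Out/R/U, g/Out/R/D, g/Out/C/U, g/Out/C/D} → row (5,6) (5,6) (2,2) (2,2)
That's 5 distinct rows out of 16 strategies.

5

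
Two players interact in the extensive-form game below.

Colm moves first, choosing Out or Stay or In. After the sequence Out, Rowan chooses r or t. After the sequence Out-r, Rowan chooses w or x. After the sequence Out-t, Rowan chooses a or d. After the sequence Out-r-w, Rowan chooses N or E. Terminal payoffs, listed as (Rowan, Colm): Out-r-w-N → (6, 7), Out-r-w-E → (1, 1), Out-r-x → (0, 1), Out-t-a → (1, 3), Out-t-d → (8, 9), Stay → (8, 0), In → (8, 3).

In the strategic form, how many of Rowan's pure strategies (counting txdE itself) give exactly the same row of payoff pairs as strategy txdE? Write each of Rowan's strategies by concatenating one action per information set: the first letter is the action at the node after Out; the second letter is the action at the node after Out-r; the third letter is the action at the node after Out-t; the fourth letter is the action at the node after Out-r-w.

Row for txdE (columns Out, Stay, In): (8,9) (8,0) (8,3).
Under txdE, Rowan's choice at the node after Out-r and at the node after Out-r-w can never be reached regardless of what Colm does, so varying those choices leaves every outcome unchanged.
Holding the reachable choices fixed and varying the unreachable ones freely already gives 2 × 2 = 4 equivalent strategies.
No other strategy reproduces this row, so those 4 are the full class: twdN, twdE, txdN, txdE.

4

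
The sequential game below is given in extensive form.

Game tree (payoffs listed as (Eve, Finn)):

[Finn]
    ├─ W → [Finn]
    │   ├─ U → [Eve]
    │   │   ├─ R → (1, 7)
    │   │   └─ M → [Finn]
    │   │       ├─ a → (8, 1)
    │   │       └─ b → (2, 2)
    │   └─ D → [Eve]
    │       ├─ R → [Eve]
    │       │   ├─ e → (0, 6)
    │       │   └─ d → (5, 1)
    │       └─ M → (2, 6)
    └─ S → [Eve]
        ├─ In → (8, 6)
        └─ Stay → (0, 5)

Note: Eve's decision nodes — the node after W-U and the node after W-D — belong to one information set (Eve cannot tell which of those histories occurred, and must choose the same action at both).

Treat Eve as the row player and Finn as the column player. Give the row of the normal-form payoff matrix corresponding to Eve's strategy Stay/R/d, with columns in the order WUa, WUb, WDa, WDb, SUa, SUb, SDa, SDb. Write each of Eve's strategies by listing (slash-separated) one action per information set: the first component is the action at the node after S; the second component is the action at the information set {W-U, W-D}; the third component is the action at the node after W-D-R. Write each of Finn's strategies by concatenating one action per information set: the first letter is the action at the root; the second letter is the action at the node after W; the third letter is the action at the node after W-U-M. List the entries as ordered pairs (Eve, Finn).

(1,7) (1,7) (5,1) (5,1) (0,5) (0,5) (0,5) (0,5)

vs WUa: Finn plays W → Finn plays U at [W] → Eve plays R at [W-U] → (1, 7)
vs WUb: Finn plays W → Finn plays U at [W] → Eve plays R at [W-U] → (1, 7)
vs WDa: Finn plays W → Finn plays D at [W] → Eve plays R at [W-D] → Eve plays d at [W-D-R] → (5, 1)
vs WDb: Finn plays W → Finn plays D at [W] → Eve plays R at [W-D] → Eve plays d at [W-D-R] → (5, 1)
vs SUa: Finn plays S → Eve plays Stay at [S] → (0, 5)
vs SUb: Finn plays S → Eve plays Stay at [S] → (0, 5)
vs SDa: Finn plays S → Eve plays Stay at [S] → (0, 5)
vs SDb: Finn plays S → Eve plays Stay at [S] → (0, 5)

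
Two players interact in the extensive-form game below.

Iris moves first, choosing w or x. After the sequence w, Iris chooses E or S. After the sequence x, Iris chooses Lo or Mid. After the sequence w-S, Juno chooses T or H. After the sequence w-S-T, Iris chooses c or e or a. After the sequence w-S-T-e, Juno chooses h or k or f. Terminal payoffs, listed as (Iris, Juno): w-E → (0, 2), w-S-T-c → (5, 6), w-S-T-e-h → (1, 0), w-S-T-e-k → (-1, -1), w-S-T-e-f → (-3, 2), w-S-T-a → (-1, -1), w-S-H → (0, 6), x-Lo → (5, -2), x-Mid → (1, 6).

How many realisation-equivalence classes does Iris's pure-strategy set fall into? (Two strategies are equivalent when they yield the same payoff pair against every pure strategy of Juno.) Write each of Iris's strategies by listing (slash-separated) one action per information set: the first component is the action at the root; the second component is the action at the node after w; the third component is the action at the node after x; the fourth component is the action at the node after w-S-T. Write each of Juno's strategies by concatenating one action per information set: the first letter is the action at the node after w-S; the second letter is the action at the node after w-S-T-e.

Iris has 24 pure strategies: w/E/Lo/c, w/E/Lo/e, w/E/Lo/a, w/E/Mid/c, w/E/Mid/e, w/E/Mid/a, w/S/Lo/c, w/S/Lo/e, w/S/Lo/a, w/S/Mid/c, w/S/Mid/e, w/S/Mid/a, x/E/Lo/c, x/E/Lo/e, x/E/Lo/a, x/E/Mid/c, x/E/Mid/e, x/E/Mid/a, x/S/Lo/c, x/S/Lo/e, x/S/Lo/a, x/S/Mid/c, x/S/Mid/e, x/S/Mid/a. Columns: Th, Tk, Tf, Hh, Hk, Hf.
{w/E/Lo/c, w/E/Lo/e, w/E/Lo/a, w/E/Mid/c, w/E/Mid/e, w/E/Mid/a} → row (0,2) (0,2) (0,2) (0,2) (0,2) (0,2)
{w/S/Lo/c, w/S/Mid/c} → row (5,6) (5,6) (5,6) (0,6) (0,6) (0,6)
{w/S/Lo/e, w/S/Mid/e} → row (1,0) (-1,-1) (-3,2) (0,6) (0,6) (0,6)
{w/S/Lo/a, w/S/Mid/a} → row (-1,-1) (-1,-1) (-1,-1) (0,6) (0,6) (0,6)
{x/E/Lo/c, x/E/Lo/e, x/E/Lo/a, x/S/Lo/c, x/S/Lo/e, x/S/Lo/a} → row (5,-2) (5,-2) (5,-2) (5,-2) (5,-2) (5,-2)
{x/E/Mid/c, x/E/Mid/e, x/E/Mid/a, x/S/Mid/c, x/S/Mid/e, x/S/Mid/a} → row (1,6) (1,6) (1,6) (1,6) (1,6) (1,6)
That's 6 distinct rows out of 24 strategies.

6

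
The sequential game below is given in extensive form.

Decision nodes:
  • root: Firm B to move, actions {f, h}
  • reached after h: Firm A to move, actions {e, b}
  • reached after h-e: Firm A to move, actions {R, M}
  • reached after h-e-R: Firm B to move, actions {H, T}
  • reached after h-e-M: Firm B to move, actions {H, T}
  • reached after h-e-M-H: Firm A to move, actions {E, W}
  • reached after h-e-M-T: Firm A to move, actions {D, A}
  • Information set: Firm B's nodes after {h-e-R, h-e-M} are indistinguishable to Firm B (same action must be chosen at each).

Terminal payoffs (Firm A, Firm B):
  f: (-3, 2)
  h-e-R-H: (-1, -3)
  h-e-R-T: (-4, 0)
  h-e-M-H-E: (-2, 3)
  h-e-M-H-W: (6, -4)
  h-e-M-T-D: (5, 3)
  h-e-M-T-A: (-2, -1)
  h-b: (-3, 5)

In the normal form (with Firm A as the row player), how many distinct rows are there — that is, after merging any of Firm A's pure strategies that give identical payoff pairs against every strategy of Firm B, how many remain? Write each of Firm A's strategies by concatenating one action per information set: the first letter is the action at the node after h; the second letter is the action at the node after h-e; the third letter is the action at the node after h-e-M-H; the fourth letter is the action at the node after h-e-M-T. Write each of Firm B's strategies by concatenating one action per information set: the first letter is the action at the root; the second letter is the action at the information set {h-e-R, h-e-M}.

Firm A has 16 pure strategies: eRED, eREA, eRWD, eRWA, eMED, eMEA, eMWD, eMWA, bRED, bREA, bRWD, bRWA, bMED, bMEA, bMWD, bMWA. Columns: fH, fT, hH, hT.
{eRED, eREA, eRWD, eRWA} → row (-3,2) (-3,2) (-1,-3) (-4,0)
{eMED} → row (-3,2) (-3,2) (-2,3) (5,3)
{eMEA} → row (-3,2) (-3,2) (-2,3) (-2,-1)
{eMWD} → row (-3,2) (-3,2) (6,-4) (5,3)
{eMWA} → row (-3,2) (-3,2) (6,-4) (-2,-1)
{bRED, bREA, bRWD, bRWA, bMED, bMEA, bMWD, bMWA} → row (-3,2) (-3,2) (-3,5) (-3,5)
That's 6 distinct rows out of 16 strategies.

6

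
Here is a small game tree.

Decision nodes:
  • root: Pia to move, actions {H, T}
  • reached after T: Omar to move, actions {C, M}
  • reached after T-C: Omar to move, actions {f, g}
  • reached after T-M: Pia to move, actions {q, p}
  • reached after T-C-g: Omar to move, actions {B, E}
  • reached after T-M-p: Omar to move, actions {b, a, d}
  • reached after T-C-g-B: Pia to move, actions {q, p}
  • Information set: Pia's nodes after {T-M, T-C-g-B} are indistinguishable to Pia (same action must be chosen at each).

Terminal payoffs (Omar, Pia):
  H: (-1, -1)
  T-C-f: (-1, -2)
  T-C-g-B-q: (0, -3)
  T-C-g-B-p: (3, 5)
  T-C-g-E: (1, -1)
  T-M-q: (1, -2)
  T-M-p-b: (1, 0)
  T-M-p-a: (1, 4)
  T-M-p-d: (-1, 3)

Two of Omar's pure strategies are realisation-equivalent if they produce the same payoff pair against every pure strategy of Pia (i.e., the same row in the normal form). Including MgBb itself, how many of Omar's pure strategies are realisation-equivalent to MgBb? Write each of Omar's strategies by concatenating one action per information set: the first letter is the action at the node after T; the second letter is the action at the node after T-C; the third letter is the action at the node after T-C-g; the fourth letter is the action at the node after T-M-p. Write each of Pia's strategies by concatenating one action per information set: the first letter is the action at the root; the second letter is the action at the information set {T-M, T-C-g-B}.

Row for MgBb (columns Hq, Hp, Tq, Tp): (-1,-1) (-1,-1) (1,-2) (1,0).
Under MgBb, Omar's choice at the node after T-C and at the node after T-C-g can never be reached regardless of what Pia does, so varying those choices leaves every outcome unchanged.
Holding the reachable choices fixed and varying the unreachable ones freely already gives 2 × 2 = 4 equivalent strategies.
No other strategy reproduces this row, so those 4 are the full class: MfBb, MfEb, MgBb, MgEb.

4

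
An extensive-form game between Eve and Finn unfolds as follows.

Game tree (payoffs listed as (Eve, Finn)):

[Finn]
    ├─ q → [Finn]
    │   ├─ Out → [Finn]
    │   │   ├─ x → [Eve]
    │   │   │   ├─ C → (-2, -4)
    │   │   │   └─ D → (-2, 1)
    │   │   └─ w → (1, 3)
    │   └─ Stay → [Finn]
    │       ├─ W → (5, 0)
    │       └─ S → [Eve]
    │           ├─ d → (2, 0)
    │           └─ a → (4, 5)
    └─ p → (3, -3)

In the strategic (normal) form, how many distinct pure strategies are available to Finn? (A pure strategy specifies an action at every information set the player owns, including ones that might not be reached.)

Finn owns the root with actions {q, p} — two choices.
Finn owns the node after q with actions {Out, Stay} — two choices.
Finn owns the node after q-Out with actions {x, w} — two choices.
Finn owns the node after q-Stay with actions {W, S} — two choices.
A pure strategy fixes one action at each information set independently, so the count is the product 2 × 2 × 2 × 2 = 16.
(For reference, Eve has 4 pure strategies, giving a 16×4 normal-form matrix.)

16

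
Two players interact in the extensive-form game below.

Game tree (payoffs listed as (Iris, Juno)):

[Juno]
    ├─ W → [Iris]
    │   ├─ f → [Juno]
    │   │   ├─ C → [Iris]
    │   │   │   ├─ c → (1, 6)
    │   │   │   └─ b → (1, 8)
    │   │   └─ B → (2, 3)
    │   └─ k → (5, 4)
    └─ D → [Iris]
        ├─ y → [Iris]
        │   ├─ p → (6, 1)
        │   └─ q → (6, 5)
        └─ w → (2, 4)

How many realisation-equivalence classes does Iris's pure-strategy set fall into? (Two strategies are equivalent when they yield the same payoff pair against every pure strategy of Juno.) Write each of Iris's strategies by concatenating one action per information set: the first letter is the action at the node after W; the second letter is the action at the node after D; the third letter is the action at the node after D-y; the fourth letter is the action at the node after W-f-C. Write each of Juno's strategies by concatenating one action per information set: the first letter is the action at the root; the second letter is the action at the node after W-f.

Iris has 16 pure strategies: fypc, fypb, fyqc, fyqb, fwpc, fwpb, fwqc, fwqb, kypc, kypb, kyqc, kyqb, kwpc, kwpb, kwqc, kwqb. Columns: WC, WB, DC, DB.
{fypc} → row (1,6) (2,3) (6,1) (6,1)
{fypb} → row (1,8) (2,3) (6,1) (6,1)
{fyqc} → row (1,6) (2,3) (6,5) (6,5)
{fyqb} → row (1,8) (2,3) (6,5) (6,5)
{fwpc, fwqc} → row (1,6) (2,3) (2,4) (2,4)
{fwpb, fwqb} → row (1,8) (2,3) (2,4) (2,4)
{kypc, kypb} → row (5,4) (5,4) (6,1) (6,1)
{kyqc, kyqb} → row (5,4) (5,4) (6,5) (6,5)
{kwpc, kwpb, kwqc, kwqb} → row (5,4) (5,4) (2,4) (2,4)
That's 9 distinct rows out of 16 strategies.

9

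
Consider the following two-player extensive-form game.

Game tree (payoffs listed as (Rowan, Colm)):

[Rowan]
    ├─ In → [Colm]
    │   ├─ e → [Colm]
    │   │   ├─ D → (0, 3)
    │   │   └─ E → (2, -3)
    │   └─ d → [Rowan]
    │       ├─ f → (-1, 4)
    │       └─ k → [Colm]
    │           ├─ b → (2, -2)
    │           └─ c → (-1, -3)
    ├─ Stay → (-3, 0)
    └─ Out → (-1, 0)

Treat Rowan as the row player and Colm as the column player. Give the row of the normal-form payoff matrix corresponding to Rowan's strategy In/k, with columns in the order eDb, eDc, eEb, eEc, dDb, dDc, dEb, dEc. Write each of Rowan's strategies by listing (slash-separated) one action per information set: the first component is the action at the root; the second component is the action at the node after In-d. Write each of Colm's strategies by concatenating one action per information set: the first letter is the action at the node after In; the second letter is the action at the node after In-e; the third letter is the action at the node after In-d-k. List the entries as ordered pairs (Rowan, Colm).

vs eDb: Rowan plays In → Colm plays e at [In] → Colm plays D at [In-e] → (0, 3)
vs eDc: Rowan plays In → Colm plays e at [In] → Colm plays D at [In-e] → (0, 3)
vs eEb: Rowan plays In → Colm plays e at [In] → Colm plays E at [In-e] → (2, -3)
vs eEc: Rowan plays In → Colm plays e at [In] → Colm plays E at [In-e] → (2, -3)
vs dDb: Rowan plays In → Colm plays d at [In] → Rowan plays k at [In-d] → Colm plays b at [In-d-k] → (2, -2)
vs dDc: Rowan plays In → Colm plays d at [In] → Rowan plays k at [In-d] → Colm plays c at [In-d-k] → (-1, -3)
vs dEb: Rowan plays In → Colm plays d at [In] → Rowan plays k at [In-d] → Colm plays b at [In-d-k] → (2, -2)
vs dEc: Rowan plays In → Colm plays d at [In] → Rowan plays k at [In-d] → Colm plays c at [In-d-k] → (-1, -3)

(0,3) (0,3) (2,-3) (2,-3) (2,-2) (-1,-3) (2,-2) (-1,-3)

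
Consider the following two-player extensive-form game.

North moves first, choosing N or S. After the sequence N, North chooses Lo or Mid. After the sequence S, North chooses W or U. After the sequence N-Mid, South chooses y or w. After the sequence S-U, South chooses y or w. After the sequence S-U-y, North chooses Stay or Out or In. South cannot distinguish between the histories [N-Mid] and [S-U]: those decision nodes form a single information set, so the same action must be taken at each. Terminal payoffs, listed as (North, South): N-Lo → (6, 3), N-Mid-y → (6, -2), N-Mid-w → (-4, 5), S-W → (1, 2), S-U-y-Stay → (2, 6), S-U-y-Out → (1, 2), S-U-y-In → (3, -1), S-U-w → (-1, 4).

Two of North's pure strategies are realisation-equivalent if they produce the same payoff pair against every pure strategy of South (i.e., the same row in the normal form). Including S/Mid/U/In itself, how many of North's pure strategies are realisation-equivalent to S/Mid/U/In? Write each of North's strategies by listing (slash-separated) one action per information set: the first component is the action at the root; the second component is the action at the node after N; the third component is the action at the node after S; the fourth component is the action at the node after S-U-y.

Row for S/Mid/U/In (columns y, w): (3,-1) (-1,4).
Under S/Mid/U/In, North's choice at the node after N can never be reached regardless of what South does, so varying those choices leaves every outcome unchanged.
Holding the reachable choices fixed and varying the unreachable one freely already gives 2 equivalent strategies.
No other strategy reproduces this row, so those 2 are the full class: S/Lo/U/In, S/Mid/U/In.

2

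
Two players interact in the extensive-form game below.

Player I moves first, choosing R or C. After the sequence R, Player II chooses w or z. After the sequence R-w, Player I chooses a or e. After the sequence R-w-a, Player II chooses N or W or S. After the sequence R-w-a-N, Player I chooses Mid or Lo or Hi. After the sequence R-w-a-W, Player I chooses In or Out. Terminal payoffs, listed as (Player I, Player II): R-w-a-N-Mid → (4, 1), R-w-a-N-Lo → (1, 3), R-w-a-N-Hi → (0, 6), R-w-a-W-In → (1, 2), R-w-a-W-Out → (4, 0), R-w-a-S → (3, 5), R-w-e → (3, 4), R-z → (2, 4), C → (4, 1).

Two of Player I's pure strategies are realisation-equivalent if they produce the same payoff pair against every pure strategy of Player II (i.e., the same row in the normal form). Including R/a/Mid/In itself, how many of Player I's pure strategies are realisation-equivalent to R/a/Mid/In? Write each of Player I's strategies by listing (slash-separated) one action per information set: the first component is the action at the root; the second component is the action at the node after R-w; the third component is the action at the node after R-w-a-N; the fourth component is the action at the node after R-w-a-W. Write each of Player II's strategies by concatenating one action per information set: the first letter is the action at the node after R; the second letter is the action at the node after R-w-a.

1

Row for R/a/Mid/In (columns wN, wW, wS, zN, zW, zS): (4,1) (1,2) (3,5) (2,4) (2,4) (2,4).
Every one of Player I's information sets is on the play path for some reply by Player II when Player I follows R/a/Mid/In.
Changing the action at any of them therefore changes at least one column, so only R/a/Mid/In itself gives this row.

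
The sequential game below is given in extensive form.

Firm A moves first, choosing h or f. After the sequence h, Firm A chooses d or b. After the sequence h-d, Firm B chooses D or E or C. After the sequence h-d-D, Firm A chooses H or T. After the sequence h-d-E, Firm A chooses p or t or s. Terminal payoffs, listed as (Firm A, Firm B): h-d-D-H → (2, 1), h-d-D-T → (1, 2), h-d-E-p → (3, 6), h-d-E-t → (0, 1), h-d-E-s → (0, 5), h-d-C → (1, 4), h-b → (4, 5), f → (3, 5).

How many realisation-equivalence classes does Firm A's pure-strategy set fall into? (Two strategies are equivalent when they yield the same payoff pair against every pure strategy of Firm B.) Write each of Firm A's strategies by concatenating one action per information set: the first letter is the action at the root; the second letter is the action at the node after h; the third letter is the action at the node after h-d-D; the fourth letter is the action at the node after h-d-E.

Firm A has 24 pure strategies: hdHp, hdHt, hdHs, hdTp, hdTt, hdTs, hbHp, hbHt, hbHs, hbTp, hbTt, hbTs, fdHp, fdHt, fdHs, fdTp, fdTt, fdTs, fbHp, fbHt, fbHs, fbTp, fbTt, fbTs. Columns: D, E, C.
{hdHp} → row (2,1) (3,6) (1,4)
{hdHt} → row (2,1) (0,1) (1,4)
{hdHs} → row (2,1) (0,5) (1,4)
{hdTp} → row (1,2) (3,6) (1,4)
{hdTt} → row (1,2) (0,1) (1,4)
{hdTs} → row (1,2) (0,5) (1,4)
{hbHp, hbHt, hbHs, hbTp, hbTt, hbTs} → row (4,5) (4,5) (4,5)
{fdHp, fdHt, fdHs, fdTp, fdTt, fdTs, fbHp, fbHt, fbHs, fbTp, fbTt, fbTs} → row (3,5) (3,5) (3,5)
That's 8 distinct rows out of 24 strategies.

8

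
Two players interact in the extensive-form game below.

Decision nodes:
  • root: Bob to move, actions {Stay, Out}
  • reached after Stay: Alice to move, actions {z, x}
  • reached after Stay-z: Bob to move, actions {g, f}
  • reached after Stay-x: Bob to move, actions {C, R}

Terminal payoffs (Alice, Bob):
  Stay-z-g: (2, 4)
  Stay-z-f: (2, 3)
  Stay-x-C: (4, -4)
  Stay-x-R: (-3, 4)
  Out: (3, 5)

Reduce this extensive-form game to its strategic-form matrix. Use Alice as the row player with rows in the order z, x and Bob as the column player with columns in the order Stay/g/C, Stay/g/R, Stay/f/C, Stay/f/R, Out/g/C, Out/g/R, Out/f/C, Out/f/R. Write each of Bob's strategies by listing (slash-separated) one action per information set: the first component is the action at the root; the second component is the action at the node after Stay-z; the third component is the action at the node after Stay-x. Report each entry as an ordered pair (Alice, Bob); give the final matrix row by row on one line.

Row z: Stay/g/C→(2,4), Stay/g/R→(2,4), Stay/f/C→(2,3), Stay/f/R→(2,3), Out/g/C→(3,5), Out/g/R→(3,5), Out/f/C→(3,5), Out/f/R→(3,5)
Row x: Stay/g/C→(4,-4), Stay/g/R→(-3,4), Stay/f/C→(4,-4), Stay/f/R→(-3,4), Out/g/C→(3,5), Out/g/R→(3,5), Out/f/C→(3,5), Out/f/R→(3,5)

z: (2,4) (2,4) (2,3) (2,3) (3,5) (3,5) (3,5) (3,5) | x: (4,-4) (-3,4) (4,-4) (-3,4) (3,5) (3,5) (3,5) (3,5)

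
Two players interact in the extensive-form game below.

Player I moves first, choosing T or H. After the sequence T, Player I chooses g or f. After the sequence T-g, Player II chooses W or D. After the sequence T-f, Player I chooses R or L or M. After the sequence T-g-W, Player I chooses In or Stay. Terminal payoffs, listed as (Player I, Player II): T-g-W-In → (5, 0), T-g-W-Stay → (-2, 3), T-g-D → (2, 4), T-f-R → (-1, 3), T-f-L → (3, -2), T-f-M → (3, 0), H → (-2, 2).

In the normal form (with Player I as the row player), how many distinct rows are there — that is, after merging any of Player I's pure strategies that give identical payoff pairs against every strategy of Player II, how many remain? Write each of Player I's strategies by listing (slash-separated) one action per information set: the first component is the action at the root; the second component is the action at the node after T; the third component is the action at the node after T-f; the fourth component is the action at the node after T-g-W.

Player I has 24 pure strategies: T/g/R/In, T/g/R/Stay, T/g/L/In, T/g/L/Stay, T/g/M/In, T/g/M/Stay, T/f/R/In, T/f/R/Stay, T/f/L/In, T/f/L/Stay, T/f/M/In, T/f/M/Stay, H/g/R/In, H/g/R/Stay, H/g/L/In, H/g/L/Stay, H/g/M/In, H/g/M/Stay, H/f/R/In, H/f/R/Stay, H/f/L/In, H/f/L/Stay, H/f/M/In, H/f/M/Stay. Columns: W, D.
{T/g/R/In, T/g/L/In, T/g/M/In} → row (5,0) (2,4)
{T/g/R/Stay, T/g/L/Stay, T/g/M/Stay} → row (-2,3) (2,4)
{T/f/R/In, T/f/R/Stay} → row (-1,3) (-1,3)
{T/f/L/In, T/f/L/Stay} → row (3,-2) (3,-2)
{T/f/M/In, T/f/M/Stay} → row (3,0) (3,0)
{H/g/R/In, H/g/R/Stay, H/g/L/In, H/g/L/Stay, H/g/M/In, H/g/M/Stay, H/f/R/In, H/f/R/Stay, H/f/L/In, H/f/L/Stay, H/f/M/In, H/f/M/Stay} → row (-2,2) (-2,2)
That's 6 distinct rows out of 24 strategies.

6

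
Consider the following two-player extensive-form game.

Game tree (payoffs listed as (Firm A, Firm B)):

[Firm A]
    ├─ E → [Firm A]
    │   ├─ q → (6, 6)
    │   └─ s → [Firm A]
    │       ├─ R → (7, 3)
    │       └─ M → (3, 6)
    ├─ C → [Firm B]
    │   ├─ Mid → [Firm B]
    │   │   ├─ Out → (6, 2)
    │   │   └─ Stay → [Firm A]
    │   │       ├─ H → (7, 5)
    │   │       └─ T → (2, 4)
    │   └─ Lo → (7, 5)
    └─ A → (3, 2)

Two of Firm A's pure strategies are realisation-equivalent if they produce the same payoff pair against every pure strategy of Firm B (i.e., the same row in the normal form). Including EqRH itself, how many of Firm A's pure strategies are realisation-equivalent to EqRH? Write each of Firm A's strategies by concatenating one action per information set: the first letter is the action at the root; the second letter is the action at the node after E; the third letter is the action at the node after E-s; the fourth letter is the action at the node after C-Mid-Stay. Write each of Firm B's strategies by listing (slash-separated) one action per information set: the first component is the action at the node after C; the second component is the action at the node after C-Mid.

Row for EqRH (columns Mid/Out, Mid/Stay, Lo/Out, Lo/Stay): (6,6) (6,6) (6,6) (6,6).
Under EqRH, Firm A's choice at the node after E-s and at the node after C-Mid-Stay can never be reached regardless of what Firm B does, so varying those choices leaves every outcome unchanged.
Holding the reachable choices fixed and varying the unreachable ones freely already gives 2 × 2 = 4 equivalent strategies.
No other strategy reproduces this row, so those 4 are the full class: EqRH, EqRT, EqMH, EqMT.

4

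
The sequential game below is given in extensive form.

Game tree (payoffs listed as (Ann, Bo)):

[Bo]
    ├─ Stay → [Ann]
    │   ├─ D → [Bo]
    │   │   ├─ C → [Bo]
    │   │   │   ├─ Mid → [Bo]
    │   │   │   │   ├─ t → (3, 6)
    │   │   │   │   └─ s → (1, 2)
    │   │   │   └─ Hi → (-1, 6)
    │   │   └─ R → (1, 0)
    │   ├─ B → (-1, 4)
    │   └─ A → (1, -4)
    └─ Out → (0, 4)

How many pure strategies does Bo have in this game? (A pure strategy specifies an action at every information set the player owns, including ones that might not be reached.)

Bo owns the root with actions {Stay, Out} — two choices.
Bo owns the node after Stay-D with actions {C, R} — two choices.
Bo owns the node after Stay-D-C with actions {Mid, Hi} — two choices.
Bo owns the node after Stay-D-C-Mid with actions {t, s} — two choices.
A pure strategy fixes one action at each information set independently, so the count is the product 2 × 2 × 2 × 2 = 16.

16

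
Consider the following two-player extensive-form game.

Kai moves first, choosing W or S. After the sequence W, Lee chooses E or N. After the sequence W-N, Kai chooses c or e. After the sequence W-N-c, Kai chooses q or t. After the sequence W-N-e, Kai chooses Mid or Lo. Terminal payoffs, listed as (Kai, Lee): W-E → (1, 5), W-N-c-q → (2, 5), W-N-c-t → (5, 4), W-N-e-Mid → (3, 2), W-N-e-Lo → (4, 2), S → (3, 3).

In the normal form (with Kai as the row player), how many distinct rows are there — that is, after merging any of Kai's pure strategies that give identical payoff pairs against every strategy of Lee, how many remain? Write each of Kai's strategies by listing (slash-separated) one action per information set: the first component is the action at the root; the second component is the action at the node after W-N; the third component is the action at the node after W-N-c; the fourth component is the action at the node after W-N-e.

5

Kai has 16 pure strategies: W/c/q/Mid, W/c/q/Lo, W/c/t/Mid, W/c/t/Lo, W/e/q/Mid, W/e/q/Lo, W/e/t/Mid, W/e/t/Lo, S/c/q/Mid, S/c/q/Lo, S/c/t/Mid, S/c/t/Lo, S/e/q/Mid, S/e/q/Lo, S/e/t/Mid, S/e/t/Lo. Columns: E, N.
{W/c/q/Mid, W/c/q/Lo} → row (1,5) (2,5)
{W/c/t/Mid, W/c/t/Lo} → row (1,5) (5,4)
{W/e/q/Mid, W/e/t/Mid} → row (1,5) (3,2)
{W/e/q/Lo, W/e/t/Lo} → row (1,5) (4,2)
{S/c/q/Mid, S/c/q/Lo, S/c/t/Mid, S/c/t/Lo, S/e/q/Mid, S/e/q/Lo, S/e/t/Mid, S/e/t/Lo} → row (3,3) (3,3)
That's 5 distinct rows out of 16 strategies.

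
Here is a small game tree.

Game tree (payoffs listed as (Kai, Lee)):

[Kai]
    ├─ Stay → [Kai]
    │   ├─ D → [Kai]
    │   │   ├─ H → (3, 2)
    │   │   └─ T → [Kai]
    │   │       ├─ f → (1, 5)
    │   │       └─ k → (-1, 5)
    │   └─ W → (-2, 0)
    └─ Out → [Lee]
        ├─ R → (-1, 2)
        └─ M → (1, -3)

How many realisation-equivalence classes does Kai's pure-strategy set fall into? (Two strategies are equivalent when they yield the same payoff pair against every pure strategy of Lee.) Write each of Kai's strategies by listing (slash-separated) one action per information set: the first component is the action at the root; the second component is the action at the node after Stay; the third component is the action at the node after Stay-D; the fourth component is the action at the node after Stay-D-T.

Kai has 16 pure strategies: Stay/D/H/f, Stay/D/H/k, Stay/D/T/f, Stay/D/T/k, Stay/W/H/f, Stay/W/H/k, Stay/W/T/f, Stay/W/T/k, Out/D/H/f, Out/D/H/k, Out/D/T/f, Out/D/T/k, Out/W/H/f, Out/W/H/k, Out/W/T/f, Out/W/T/k. Columns: R, M.
{Stay/D/H/f, Stay/D/H/k} → row (3,2) (3,2)
{Stay/D/T/f} → row (1,5) (1,5)
{Stay/D/T/k} → row (-1,5) (-1,5)
{Stay/W/H/f, Stay/W/H/k, Stay/W/T/f, Stay/W/T/k} → row (-2,0) (-2,0)
{Out/D/H/f, Out/D/H/k, Out/D/T/f, Out/D/T/k, Out/W/H/f, Out/W/H/k, Out/W/T/f, Out/W/T/k} → row (-1,2) (1,-3)
That's 5 distinct rows out of 16 strategies.

5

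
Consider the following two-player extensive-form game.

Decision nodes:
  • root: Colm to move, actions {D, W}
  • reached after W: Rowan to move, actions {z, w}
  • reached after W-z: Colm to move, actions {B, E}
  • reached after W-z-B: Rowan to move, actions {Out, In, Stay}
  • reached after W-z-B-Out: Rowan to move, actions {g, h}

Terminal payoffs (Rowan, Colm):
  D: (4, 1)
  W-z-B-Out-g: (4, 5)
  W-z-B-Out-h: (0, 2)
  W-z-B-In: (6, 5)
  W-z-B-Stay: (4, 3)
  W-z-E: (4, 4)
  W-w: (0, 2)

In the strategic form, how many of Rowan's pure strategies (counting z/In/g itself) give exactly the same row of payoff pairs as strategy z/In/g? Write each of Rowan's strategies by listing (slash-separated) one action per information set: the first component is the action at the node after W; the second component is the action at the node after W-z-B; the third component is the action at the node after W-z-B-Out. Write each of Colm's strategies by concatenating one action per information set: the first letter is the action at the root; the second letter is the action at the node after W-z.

Row for z/In/g (columns DB, DE, WB, WE): (4,1) (4,1) (6,5) (4,4).
Under z/In/g, Rowan's choice at the node after W-z-B-Out can never be reached regardless of what Colm does, so varying those choices leaves every outcome unchanged.
Holding the reachable choices fixed and varying the unreachable one freely already gives 2 equivalent strategies.
No other strategy reproduces this row, so those 2 are the full class: z/In/g, z/In/h.

2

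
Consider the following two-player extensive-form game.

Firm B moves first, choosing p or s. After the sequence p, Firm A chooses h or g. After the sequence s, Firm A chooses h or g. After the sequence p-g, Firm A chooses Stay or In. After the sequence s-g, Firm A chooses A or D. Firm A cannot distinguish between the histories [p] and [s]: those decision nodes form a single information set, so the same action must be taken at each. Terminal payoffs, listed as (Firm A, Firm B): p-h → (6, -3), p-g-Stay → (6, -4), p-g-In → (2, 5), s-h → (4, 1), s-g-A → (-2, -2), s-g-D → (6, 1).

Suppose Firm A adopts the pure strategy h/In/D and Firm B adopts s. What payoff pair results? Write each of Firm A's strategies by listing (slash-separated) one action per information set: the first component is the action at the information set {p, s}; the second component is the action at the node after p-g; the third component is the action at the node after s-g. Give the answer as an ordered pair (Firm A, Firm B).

Trace the play path from the root:
  Firm B plays s
  Firm A plays h at [s]
→ terminal payoff (4, 1).
(Firm A's choice at the node after p-g is never reached on this path, so it doesn't affect the outcome.)

(4, 1)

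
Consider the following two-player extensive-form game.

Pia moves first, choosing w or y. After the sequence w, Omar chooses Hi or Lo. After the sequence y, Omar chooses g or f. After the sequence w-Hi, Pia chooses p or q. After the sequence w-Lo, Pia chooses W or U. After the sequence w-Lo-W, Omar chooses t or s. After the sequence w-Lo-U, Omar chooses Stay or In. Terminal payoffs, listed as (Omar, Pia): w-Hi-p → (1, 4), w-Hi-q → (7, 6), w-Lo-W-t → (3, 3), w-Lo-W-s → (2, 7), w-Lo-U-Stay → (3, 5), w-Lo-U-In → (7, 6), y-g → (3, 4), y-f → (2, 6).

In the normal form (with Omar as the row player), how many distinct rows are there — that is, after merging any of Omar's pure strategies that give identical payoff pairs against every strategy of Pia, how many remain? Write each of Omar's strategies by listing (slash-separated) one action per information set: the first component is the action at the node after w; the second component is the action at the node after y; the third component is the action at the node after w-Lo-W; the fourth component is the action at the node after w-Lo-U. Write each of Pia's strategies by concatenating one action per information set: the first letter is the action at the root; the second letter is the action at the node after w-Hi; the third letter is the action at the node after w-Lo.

10

Omar has 16 pure strategies: Hi/g/t/Stay, Hi/g/t/In, Hi/g/s/Stay, Hi/g/s/In, Hi/f/t/Stay, Hi/f/t/In, Hi/f/s/Stay, Hi/f/s/In, Lo/g/t/Stay, Lo/g/t/In, Lo/g/s/Stay, Lo/g/s/In, Lo/f/t/Stay, Lo/f/t/In, Lo/f/s/Stay, Lo/f/s/In. Columns: wpW, wpU, wqW, wqU, ypW, ypU, yqW, yqU.
{Hi/g/t/Stay, Hi/g/t/In, Hi/g/s/Stay, Hi/g/s/In} → row (1,4) (1,4) (7,6) (7,6) (3,4) (3,4) (3,4) (3,4)
{Hi/f/t/Stay, Hi/f/t/In, Hi/f/s/Stay, Hi/f/s/In} → row (1,4) (1,4) (7,6) (7,6) (2,6) (2,6) (2,6) (2,6)
{Lo/g/t/Stay} → row (3,3) (3,5) (3,3) (3,5) (3,4) (3,4) (3,4) (3,4)
{Lo/g/t/In} → row (3,3) (7,6) (3,3) (7,6) (3,4) (3,4) (3,4) (3,4)
{Lo/g/s/Stay} → row (2,7) (3,5) (2,7) (3,5) (3,4) (3,4) (3,4) (3,4)
{Lo/g/s/In} → row (2,7) (7,6) (2,7) (7,6) (3,4) (3,4) (3,4) (3,4)
{Lo/f/t/Stay} → row (3,3) (3,5) (3,3) (3,5) (2,6) (2,6) (2,6) (2,6)
{Lo/f/t/In} → row (3,3) (7,6) (3,3) (7,6) (2,6) (2,6) (2,6) (2,6)
{Lo/f/s/Stay} → row (2,7) (3,5) (2,7) (3,5) (2,6) (2,6) (2,6) (2,6)
{Lo/f/s/In} → row (2,7) (7,6) (2,7) (7,6) (2,6) (2,6) (2,6) (2,6)
That's 10 distinct rows out of 16 strategies.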